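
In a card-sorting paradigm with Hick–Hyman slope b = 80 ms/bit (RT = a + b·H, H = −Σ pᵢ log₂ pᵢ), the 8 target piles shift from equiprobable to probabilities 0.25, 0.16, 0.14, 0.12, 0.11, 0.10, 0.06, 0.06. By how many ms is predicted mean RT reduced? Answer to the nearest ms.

Equiprobable entropy H₀ = log₂ 8 = 3.0000 bits.
Skewed entropy H = −Σ pᵢ log₂ pᵢ = 2.8567 bits.
ΔRT = b·(H₀ − H) = 80 × 0.1433 = 11.46 ms.

11 ms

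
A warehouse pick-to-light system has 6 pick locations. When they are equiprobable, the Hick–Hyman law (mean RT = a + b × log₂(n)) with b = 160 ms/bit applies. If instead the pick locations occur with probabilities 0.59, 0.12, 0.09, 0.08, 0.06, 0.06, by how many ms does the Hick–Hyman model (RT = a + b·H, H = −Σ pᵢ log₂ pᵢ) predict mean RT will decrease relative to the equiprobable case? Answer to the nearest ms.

Equiprobable entropy H₀ = log₂ 6 = 2.5850 bits.
Skewed entropy H = −Σ pᵢ log₂ pᵢ = 1.9074 bits.
ΔRT = b·(H₀ − H) = 160 × 0.6775 = 108.41 ms.

108 ms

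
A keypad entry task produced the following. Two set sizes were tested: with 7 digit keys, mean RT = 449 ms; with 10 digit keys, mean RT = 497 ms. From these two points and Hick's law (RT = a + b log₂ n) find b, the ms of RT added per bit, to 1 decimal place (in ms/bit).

Slope: b = (497 − 449) / (log₂ 10 − log₂ 7) = 48/0.5146 = 93.281 ms/bit.

93.3 ms/bit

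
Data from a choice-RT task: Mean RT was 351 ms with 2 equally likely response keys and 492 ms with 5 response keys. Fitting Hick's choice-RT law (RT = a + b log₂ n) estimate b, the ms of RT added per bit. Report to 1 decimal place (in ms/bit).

106.7 ms/bit

The slope on a log₂ axis is (492 − 351) / (2.3219 − 1) = 106.662 ms/bit.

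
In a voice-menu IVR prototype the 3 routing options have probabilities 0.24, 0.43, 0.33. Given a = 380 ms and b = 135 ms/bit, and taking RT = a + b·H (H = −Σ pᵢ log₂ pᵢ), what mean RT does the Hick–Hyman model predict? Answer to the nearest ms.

589 ms

H = 0.24·log₂(1/0.24) + 0.43·log₂(1/0.43) + 0.33·log₂(1/0.33) = 1.5455 bits.
RT = 380 + 135 × 1.5455 = 588.65 ms.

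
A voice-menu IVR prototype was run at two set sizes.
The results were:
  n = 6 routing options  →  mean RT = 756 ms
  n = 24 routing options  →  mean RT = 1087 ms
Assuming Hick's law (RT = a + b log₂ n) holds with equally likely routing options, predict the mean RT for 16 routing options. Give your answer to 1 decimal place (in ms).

990.2 ms

Fit slope and intercept:
  b = (1087 − 756) / (log₂ 24 − log₂ 6) = 331 / (4.5850 − 2.5850) = 165.500 ms/bit
  a = 756 − 165.500 × 2.5850 = 328.189 ms
Then RT(16) = 328.189 + 165.500 × log₂ 16 = 328.189 + 165.500 × 4 ≈ 990.189 ms.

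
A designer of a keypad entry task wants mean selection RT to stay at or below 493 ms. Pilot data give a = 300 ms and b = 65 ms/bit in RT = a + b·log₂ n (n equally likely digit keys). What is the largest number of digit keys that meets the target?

65·log₂ n ≤ 493 − 300 = 193, giving log₂ n ≤ 2.9692 and n ≤ 7.831. The largest whole number is 7.

7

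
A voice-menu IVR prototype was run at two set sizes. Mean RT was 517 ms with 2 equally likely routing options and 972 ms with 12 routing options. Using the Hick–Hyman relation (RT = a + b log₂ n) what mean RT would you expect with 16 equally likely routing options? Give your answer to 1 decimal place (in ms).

1045.1 ms

RT is linear in log₂ n, so two points fix the line:
  b = (972 − 517) / (log₂ 12 − log₂ 2) = 455 / (3.5850 − 1) = 176.018 ms/bit
  a = 517 − 176.018 × 1 = 340.982 ms
Then RT(16) = 340.982 + 176.018 × log₂ 16 = 340.982 + 176.018 × 4 ≈ 1045.054 ms.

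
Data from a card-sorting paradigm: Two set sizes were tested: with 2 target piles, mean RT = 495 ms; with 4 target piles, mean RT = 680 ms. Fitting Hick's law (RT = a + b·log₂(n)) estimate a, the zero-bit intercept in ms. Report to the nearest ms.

310 ms

The slope on a log₂ axis is (680 − 495) / (2 − 1) = 185 ms/bit.
Intercept: a = 495 − 185·log₂(2) = 310.000 ms.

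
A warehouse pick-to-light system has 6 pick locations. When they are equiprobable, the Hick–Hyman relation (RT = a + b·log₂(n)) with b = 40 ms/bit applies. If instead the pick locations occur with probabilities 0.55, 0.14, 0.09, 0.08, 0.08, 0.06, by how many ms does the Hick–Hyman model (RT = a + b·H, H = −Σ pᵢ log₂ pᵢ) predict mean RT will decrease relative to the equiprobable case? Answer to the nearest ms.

23 ms

Equiprobable entropy H₀ = log₂ 6 = 2.5850 bits.
Skewed entropy H = −Σ pᵢ log₂ pᵢ = 2.0107 bits.
ΔRT = b·(H₀ − H) = 40 × 0.5743 = 22.97 ms.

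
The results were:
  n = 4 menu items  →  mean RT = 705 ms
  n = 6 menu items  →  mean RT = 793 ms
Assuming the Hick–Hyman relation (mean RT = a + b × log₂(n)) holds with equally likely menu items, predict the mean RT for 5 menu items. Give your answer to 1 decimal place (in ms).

With log₂ n on the abscissa the relation is linear; from the two conditions:
  b = (793 − 705) / (log₂ 6 − log₂ 4) = 88 / (2.5850 − 2) = 150.437 ms/bit
  a = 705 − 150.437 × 2 = 404.126 ms
Then RT(5) = 404.126 + 150.437 × log₂ 5 = 404.126 + 150.437 × 2.3219 ≈ 753.430 ms.

753.4 ms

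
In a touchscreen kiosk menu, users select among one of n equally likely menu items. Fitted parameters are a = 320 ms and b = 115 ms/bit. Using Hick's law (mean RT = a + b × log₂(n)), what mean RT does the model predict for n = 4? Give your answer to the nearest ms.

log₂(4) = 2 bits, so RT = 320 + 115 × 2 ≈ 550.000 ms.

550 ms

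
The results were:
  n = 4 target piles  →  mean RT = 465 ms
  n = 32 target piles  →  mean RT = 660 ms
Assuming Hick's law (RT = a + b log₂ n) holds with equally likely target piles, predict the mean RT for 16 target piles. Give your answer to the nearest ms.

RT is linear in log₂ n, so two points fix the line:
  b = (660 − 465) / (log₂ 32 − log₂ 4) = 195 / (5 − 2) = 65 ms/bit
  a = 465 − 65 × 2 = 335 ms
Then RT(16) = 335 + 65 × log₂ 16 = 335 + 65 × 4 ≈ 595.000 ms.

595 ms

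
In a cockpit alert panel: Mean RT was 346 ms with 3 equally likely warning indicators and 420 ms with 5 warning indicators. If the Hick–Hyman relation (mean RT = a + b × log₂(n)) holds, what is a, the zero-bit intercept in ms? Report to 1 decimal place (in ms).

The slope on a log₂ axis is (420 − 346) / (2.3219 − 1.5850) = 100.412 ms/bit.
a = RT₁ − b·log₂ n₁ = 346 − 100.412 × 1.5850 = 186.851 ms.

186.9 ms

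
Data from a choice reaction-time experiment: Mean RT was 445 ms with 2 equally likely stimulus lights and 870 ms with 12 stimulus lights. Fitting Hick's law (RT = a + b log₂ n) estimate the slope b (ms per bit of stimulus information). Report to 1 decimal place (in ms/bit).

The slope on a log₂ axis is (870 − 445) / (3.5850 − 1) = 164.412 ms/bit.

164.4 ms/bit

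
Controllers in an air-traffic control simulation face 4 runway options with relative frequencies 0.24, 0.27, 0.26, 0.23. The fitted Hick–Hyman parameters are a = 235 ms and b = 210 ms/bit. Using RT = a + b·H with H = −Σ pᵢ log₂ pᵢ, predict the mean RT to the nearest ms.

H = 0.24·log₂(1/0.24) + 0.27·log₂(1/0.27) + 0.26·log₂(1/0.26) + 0.23·log₂(1/0.23) = 1.9971 bits.
RT = 235 + 210 × 1.9971 = 654.39 ms.

654 ms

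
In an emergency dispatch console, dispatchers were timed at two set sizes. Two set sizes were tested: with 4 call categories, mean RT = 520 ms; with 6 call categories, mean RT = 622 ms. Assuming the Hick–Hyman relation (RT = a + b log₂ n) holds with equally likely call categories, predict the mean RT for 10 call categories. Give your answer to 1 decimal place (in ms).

With log₂ n on the abscissa the relation is linear; from the two conditions:
  b = (622 − 520) / (log₂ 6 − log₂ 4) = 102 / (2.5850 − 2) = 174.370 ms/bit
  a = 520 − 174.370 × 2 = 171.260 ms
Then RT(10) = 171.260 + 174.370 × log₂ 10 = 171.260 + 174.370 × 3.3219 ≈ 750.505 ms.

750.5 ms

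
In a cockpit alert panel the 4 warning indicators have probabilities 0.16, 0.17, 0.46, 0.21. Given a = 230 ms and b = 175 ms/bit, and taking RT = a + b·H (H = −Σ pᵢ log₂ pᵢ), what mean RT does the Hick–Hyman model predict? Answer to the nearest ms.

H = 0.16·log₂(1/0.16) + 0.17·log₂(1/0.17) + 0.46·log₂(1/0.46) + 0.21·log₂(1/0.21) = 1.8458 bits.
RT = 230 + 175 × 1.8458 = 553.01 ms.

553 ms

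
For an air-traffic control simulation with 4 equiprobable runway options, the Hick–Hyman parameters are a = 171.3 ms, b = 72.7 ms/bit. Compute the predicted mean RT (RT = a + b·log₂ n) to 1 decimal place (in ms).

316.7 ms

log₂(4) = 2 bits, so RT = 171.3 + 72.7 × 2 ≈ 316.700 ms.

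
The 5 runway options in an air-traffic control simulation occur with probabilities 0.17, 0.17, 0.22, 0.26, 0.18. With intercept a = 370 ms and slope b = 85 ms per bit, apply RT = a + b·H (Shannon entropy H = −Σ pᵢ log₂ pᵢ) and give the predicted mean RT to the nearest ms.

566 ms

Entropy contributions −pᵢ log₂ pᵢ: 0.4346, 0.4346, 0.4806, 0.5053, 0.4453; sum H = 2.3003 bits.
RT = a + bH = 370 + 85·2.3003 = 565.53 ms.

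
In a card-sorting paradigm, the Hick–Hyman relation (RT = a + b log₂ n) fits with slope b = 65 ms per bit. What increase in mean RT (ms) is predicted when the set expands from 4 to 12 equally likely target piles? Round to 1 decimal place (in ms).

103.0 ms

ΔRT = (a + b log₂ n₂) − (a + b log₂ n₁) = b·(log₂ n₂ − log₂ n₁).
log₂(12) − log₂(4) = 3.5850 − 2 = 1.5850.
ΔRT = 65 × 1.5850 = 103.023 ms.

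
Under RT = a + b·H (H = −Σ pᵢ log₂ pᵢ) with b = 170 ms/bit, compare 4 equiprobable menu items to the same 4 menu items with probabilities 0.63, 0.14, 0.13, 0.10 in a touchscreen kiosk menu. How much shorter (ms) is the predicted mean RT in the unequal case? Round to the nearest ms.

Equiprobable entropy H₀ = log₂ 4 = 2.0000 bits.
Skewed entropy H = −Σ pᵢ log₂ pᵢ = 1.5319 bits.
ΔRT = b·(H₀ − H) = 170 × 0.4681 = 79.58 ms.

80 ms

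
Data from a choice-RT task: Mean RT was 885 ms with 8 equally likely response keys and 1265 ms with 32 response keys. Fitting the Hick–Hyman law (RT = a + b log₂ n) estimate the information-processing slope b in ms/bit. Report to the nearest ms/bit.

190 ms/bit

The slope on a log₂ axis is (1265 − 885) / (5 − 3) = 190 ms/bit.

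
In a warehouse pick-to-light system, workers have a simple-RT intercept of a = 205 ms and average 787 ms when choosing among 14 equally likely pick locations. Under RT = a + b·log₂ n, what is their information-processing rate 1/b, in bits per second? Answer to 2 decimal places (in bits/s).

6.54 bits/s

b = (787 − 205)/log₂ 14 = 582/3.8074 = 152.862 ms per bit = 0.15286 s/bit; the reciprocal is 6.542 bits/s.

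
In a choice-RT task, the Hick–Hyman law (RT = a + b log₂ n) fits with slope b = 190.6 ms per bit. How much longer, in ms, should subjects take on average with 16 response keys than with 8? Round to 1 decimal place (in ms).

190.6 ms

ΔRT = (a + b log₂ n₂) − (a + b log₂ n₁) = b·(log₂ n₂ − log₂ n₁).
log₂(16) − log₂(8) = log₂(16/8) = log₂(2) = 1.
ΔRT = 190.6 × 1.0000 = 190.600 ms.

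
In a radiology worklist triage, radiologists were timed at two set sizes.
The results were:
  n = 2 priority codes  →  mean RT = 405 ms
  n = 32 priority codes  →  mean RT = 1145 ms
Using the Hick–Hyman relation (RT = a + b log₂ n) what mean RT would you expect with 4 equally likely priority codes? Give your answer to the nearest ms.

590 ms

Fit slope and intercept:
  b = (1145 − 405) / (log₂ 32 − log₂ 2) = 740 / (5 − 1) = 185 ms/bit
  a = 405 − 185 × 1 = 220 ms
Then RT(4) = 220 + 185 × log₂ 4 = 220 + 185 × 2 ≈ 590.000 ms.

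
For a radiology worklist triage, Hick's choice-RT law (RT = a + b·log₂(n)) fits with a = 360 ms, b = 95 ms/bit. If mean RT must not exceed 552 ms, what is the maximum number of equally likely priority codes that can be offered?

4

95·log₂ n ≤ 552 − 360 = 192, giving log₂ n ≤ 2.0211 and n ≤ 4.059. The largest whole number is 4.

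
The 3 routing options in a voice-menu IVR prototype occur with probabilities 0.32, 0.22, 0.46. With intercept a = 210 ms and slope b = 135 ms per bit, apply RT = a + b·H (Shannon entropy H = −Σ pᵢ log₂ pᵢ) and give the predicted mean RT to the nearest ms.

415 ms

H = 0.32·log₂(1/0.32) + 0.22·log₂(1/0.22) + 0.46·log₂(1/0.46) = 1.5219 bits.
RT = 210 + 135 × 1.5219 = 415.46 ms.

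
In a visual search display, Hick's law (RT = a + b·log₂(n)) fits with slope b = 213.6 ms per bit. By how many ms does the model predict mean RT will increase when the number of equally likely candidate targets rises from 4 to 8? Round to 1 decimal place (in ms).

213.6 ms

The intercept a cancels: ΔRT = b·(log₂ n₂ − log₂ n₁) = b·log₂(n₂/n₁).
log₂(8) − log₂(4) = log₂(8/4) = log₂(2) = 1.
ΔRT = 213.6 × 1.0000 = 213.600 ms.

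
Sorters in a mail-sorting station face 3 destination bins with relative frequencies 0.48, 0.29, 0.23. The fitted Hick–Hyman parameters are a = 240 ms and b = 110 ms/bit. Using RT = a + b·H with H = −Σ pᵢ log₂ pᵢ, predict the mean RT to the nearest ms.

H = 0.48·log₂(1/0.48) + 0.29·log₂(1/0.29) + 0.23·log₂(1/0.23) = 1.5138 bits.
RT = 240 + 110 × 1.5138 = 406.52 ms.

407 ms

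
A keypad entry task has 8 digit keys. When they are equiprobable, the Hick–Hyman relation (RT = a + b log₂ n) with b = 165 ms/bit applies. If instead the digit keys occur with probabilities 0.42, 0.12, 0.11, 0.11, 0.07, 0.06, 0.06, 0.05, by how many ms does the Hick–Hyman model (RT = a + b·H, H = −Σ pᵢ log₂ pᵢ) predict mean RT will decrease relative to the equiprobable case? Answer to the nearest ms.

72 ms

Equiprobable entropy H₀ = log₂ 8 = 3.0000 bits.
Skewed entropy H = −Σ pᵢ log₂ pᵢ = 2.5650 bits.
ΔRT = b·(H₀ − H) = 165 × 0.4350 = 71.77 ms.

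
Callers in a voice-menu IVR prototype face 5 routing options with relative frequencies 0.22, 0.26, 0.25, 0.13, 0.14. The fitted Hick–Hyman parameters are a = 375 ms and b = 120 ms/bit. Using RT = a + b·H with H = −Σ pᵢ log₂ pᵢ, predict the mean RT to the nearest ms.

647 ms

Entropy contributions −pᵢ log₂ pᵢ: 0.4806, 0.5053, 0.5000, 0.3826, 0.3971; sum H = 2.2656 bits.
RT = a + bH = 375 + 120·2.2656 = 646.87 ms.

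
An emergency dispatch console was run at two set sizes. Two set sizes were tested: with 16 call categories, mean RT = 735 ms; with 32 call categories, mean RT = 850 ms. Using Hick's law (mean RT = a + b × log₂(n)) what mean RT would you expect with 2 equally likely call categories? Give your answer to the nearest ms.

Fit slope and intercept:
  b = (850 − 735) / (log₂ 32 − log₂ 16) = 115 / (5 − 4) = 115 ms/bit
  a = 735 − 115 × 4 = 275 ms
Then RT(2) = 275 + 115 × log₂ 2 = 275 + 115 × 1 ≈ 390.000 ms.

390 ms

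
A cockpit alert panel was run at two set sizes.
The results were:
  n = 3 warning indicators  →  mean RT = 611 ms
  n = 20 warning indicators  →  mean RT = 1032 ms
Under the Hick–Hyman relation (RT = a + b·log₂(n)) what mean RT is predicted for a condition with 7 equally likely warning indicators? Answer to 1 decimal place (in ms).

RT is linear in log₂ n, so two points fix the line:
  b = (1032 − 611) / (log₂ 20 − log₂ 3) = 421 / (4.3219 − 1.5850) = 153.820 ms/bit
  a = 611 − 153.820 × 1.5850 = 367.201 ms
Then RT(7) = 367.201 + 153.820 × log₂ 7 = 367.201 + 153.820 × 2.8074 ≈ 799.028 ms.

799.0 ms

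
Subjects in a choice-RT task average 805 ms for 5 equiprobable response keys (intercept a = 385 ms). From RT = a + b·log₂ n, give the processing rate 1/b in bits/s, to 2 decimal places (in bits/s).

5.53 bits/s

b = (805 − 385)/log₂ 5 = 420/2.3219 = 180.884 ms per bit = 0.18088 s/bit; the reciprocal is 5.528 bits/s.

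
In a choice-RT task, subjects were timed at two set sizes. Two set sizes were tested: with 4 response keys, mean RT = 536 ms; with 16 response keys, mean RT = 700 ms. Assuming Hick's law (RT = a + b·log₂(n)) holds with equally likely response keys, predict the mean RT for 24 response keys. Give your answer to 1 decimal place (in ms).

748.0 ms

Solve the two-equation system in a and b:
  b = (700 − 536) / (log₂ 16 − log₂ 4) = 164 / (4 − 2) = 82.000 ms/bit
  a = 536 − 82.000 × 2 = 372.000 ms
Then RT(24) = 372.000 + 82.000 × log₂ 24 = 372.000 + 82.000 × 4.5850 ≈ 747.967 ms.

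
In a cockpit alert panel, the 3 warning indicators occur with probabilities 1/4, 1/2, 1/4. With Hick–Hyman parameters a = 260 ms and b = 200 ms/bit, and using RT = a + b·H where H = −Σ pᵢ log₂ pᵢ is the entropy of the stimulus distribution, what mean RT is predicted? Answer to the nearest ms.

560 ms

H = −Σ pᵢ log₂ pᵢ = 0.25·2 + 0.5·1 + 0.25·2 = 1.500 bits.
RT = 260 + 200 × 1.500 = 560.00 ms.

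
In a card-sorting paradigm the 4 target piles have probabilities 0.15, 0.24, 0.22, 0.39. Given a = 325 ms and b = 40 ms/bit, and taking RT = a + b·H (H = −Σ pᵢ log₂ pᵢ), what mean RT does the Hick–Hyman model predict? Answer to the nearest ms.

H = 0.15·log₂(1/0.15) + 0.24·log₂(1/0.24) + 0.22·log₂(1/0.22) + 0.39·log₂(1/0.39) = 1.9150 bits.
RT = 325 + 40 × 1.9150 = 401.60 ms.

402 ms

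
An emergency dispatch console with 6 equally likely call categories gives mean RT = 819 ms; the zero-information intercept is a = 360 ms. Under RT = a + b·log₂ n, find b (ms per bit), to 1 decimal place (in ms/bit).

b = (819 − 360) / log₂(6) = 459 / 2.5850 = 177.565 ms/bit.

177.6 ms/bit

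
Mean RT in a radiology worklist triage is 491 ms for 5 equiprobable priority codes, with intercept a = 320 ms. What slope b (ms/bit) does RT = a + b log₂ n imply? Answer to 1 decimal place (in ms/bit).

log₂(5) = 2.3219 bits.
b = (RT − a)/log₂ n = (491 − 320) / 2.3219 = 73.646 ms/bit.

73.6 ms/bit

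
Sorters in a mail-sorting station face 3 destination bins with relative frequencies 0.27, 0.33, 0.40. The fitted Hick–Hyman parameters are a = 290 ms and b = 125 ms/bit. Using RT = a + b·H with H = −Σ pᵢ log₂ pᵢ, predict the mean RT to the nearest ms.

486 ms

Entropy contributions −pᵢ log₂ pᵢ: 0.5100, 0.5278, 0.5288; sum H = 1.5666 bits.
RT = a + bH = 290 + 125·1.5666 = 485.83 ms.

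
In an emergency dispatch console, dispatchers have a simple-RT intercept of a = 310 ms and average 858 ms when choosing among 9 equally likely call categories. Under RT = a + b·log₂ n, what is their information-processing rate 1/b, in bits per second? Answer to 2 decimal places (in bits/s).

5.78 bits/s

Choice component = 858 − 310 = 548 ms over log₂(9) = 3.1699 bits.
b = 548 / 3.1699 = 172.875 ms/bit, so 1/b = 5.785 bits/s.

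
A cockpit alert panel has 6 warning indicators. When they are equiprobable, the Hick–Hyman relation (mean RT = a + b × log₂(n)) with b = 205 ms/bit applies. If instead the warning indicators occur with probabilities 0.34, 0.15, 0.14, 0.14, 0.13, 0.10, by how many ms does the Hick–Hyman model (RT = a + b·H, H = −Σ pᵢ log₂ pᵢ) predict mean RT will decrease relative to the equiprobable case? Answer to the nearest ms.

28 ms

The RT saving is b·ΔH. Equiprobable H₀ = log₂(6) = 2.5850 bits; with the given probabilities H = 2.4488 bits.
b·(H₀ − H) = 205 × (2.5850 − 2.4488) = 27.92 ms.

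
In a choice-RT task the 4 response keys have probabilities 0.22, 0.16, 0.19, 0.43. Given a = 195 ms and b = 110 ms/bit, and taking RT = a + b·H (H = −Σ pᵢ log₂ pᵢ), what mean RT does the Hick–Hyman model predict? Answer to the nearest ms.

Entropy contributions −pᵢ log₂ pᵢ: 0.4806, 0.4230, 0.4552, 0.5236; sum H = 1.8824 bits.
RT = a + bH = 195 + 110·1.8824 = 402.06 ms.

402 ms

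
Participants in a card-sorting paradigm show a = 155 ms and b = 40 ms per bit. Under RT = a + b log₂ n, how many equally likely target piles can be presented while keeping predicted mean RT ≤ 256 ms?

5

Information budget: (256 − 155)/40 = 2.5250 bits, so n ≤ 2^2.5250 = 5.756 → at most 5.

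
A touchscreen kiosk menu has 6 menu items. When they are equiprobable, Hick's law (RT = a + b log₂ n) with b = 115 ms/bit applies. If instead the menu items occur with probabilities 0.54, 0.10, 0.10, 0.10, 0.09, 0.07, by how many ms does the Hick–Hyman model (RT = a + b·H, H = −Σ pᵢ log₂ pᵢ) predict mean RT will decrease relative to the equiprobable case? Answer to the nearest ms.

The RT saving is b·ΔH. Equiprobable H₀ = log₂(6) = 2.5850 bits; with the given probabilities H = 2.0578 bits.
b·(H₀ − H) = 115 × (2.5850 − 2.0578) = 60.62 ms.

61 ms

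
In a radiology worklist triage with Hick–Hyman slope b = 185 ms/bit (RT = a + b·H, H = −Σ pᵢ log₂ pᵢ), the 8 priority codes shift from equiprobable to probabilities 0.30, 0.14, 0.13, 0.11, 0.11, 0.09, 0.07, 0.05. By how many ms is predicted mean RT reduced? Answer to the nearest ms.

The RT saving is b·ΔH. Equiprobable H₀ = log₂(8) = 3.0000 bits; with the given probabilities H = 2.7987 bits.
b·(H₀ − H) = 185 × (3.0000 − 2.7987) = 37.24 ms.

37 ms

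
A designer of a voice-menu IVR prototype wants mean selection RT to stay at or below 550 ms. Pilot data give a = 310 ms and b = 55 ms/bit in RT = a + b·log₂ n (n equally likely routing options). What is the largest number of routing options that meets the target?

20

Set 310 + 55·log₂ n ≤ 550 → log₂ n ≤ (550 − 310)/55 = 4.3636.
So n ≤ 2^4.3636 = 20.587; the largest integer n is 20.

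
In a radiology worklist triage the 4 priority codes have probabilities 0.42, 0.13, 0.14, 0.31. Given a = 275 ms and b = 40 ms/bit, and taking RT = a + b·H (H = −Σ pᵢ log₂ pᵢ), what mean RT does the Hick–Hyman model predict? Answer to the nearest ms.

H = 0.42·log₂(1/0.42) + 0.13·log₂(1/0.13) + 0.14·log₂(1/0.14) + 0.31·log₂(1/0.31) = 1.8292 bits.
RT = 275 + 40 × 1.8292 = 348.17 ms.

348 ms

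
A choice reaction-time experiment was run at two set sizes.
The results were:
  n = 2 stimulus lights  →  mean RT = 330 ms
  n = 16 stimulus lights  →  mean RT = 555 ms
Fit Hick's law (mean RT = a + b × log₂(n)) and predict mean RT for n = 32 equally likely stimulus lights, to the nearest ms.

630 ms

With log₂ n on the abscissa the relation is linear; from the two conditions:
  b = (555 − 330) / (log₂ 16 − log₂ 2) = 225 / (4 − 1) = 75 ms/bit
  a = 330 − 75 × 1 = 255 ms
Then RT(32) = 255 + 75 × log₂ 32 = 255 + 75 × 5 ≈ 630.000 ms.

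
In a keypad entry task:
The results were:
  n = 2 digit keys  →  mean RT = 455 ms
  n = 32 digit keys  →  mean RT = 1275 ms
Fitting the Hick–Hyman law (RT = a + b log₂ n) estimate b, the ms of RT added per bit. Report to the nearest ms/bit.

Slope: b = (1275 − 455) / (log₂ 32 − log₂ 2) = 820/4.0000 = 205 ms/bit.

205 ms/bit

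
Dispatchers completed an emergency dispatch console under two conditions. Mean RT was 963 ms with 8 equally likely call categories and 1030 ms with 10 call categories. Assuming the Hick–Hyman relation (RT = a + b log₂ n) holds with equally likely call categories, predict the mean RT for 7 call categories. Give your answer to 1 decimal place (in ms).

Solve the two-equation system in a and b:
  b = (1030 − 963) / (log₂ 10 − log₂ 8) = 67 / (3.3219 − 3) = 208.121 ms/bit
  a = 963 − 208.121 × 3 = 338.637 ms
Then RT(7) = 338.637 + 208.121 × log₂ 7 = 338.637 + 208.121 × 2.8074 ≈ 922.907 ms.

922.9 ms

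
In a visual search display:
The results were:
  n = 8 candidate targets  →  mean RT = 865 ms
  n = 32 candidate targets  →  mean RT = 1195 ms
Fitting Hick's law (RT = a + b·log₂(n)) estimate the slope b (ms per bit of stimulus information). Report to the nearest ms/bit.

165 ms/bit

Slope: b = (1195 − 865) / (log₂ 32 − log₂ 8) = 330/2.0000 = 165 ms/bit.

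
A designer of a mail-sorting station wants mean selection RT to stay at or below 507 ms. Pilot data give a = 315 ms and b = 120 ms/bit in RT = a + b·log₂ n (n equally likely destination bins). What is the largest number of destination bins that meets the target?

3

120·log₂ n ≤ 507 − 315 = 192, giving log₂ n ≤ 1.6000 and n ≤ 3.031. The largest whole number is 3.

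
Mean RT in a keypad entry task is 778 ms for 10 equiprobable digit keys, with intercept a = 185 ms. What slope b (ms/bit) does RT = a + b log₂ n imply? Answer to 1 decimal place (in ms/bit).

b = (778 − 185) / log₂(10) = 593 / 3.3219 = 178.511 ms/bit.

178.5 ms/bit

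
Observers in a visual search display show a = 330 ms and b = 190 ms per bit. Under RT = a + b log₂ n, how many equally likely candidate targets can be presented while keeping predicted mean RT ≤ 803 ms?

Information budget: (803 − 330)/190 = 2.4895 bits, so n ≤ 2^2.4895 = 5.616 → at most 5.

5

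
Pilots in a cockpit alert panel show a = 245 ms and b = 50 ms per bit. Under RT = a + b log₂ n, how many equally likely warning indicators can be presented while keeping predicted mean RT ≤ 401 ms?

50·log₂ n ≤ 401 − 245 = 156, giving log₂ n ≤ 3.1200 and n ≤ 8.694. The largest whole number is 8.

8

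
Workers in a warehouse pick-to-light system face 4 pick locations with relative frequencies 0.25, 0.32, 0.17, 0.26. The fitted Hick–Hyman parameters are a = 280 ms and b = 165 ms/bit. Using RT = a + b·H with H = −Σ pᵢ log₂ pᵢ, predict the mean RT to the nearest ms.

604 ms

H = 0.25·log₂(1/0.25) + 0.32·log₂(1/0.32) + 0.17·log₂(1/0.17) + 0.26·log₂(1/0.26) = 1.9659 bits.
RT = 280 + 165 × 1.9659 = 604.38 ms.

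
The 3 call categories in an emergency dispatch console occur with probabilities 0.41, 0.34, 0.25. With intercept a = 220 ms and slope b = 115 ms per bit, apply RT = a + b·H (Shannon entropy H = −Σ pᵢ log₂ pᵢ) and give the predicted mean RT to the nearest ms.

Entropy contributions −pᵢ log₂ pᵢ: 0.5274, 0.5292, 0.5000; sum H = 1.5566 bits.
RT = a + bH = 220 + 115·1.5566 = 399.00 ms.

399 ms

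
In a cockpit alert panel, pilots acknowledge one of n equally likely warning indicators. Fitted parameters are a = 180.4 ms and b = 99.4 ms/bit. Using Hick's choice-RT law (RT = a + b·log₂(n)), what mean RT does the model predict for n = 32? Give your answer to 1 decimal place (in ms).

677.4 ms

log₂(32) = 5 bits, so RT = 180.4 + 99.4 × 5 ≈ 677.400 ms.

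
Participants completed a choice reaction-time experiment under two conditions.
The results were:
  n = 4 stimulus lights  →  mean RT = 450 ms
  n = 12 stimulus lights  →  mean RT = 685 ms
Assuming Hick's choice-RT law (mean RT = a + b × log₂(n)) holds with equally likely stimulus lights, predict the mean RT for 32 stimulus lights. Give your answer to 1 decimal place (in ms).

894.8 ms

RT is linear in log₂ n, so two points fix the line:
  b = (685 − 450) / (log₂ 12 − log₂ 4) = 235 / (3.5850 − 2) = 148.268 ms/bit
  a = 450 − 148.268 × 2 = 153.463 ms
Then RT(32) = 153.463 + 148.268 × log₂ 32 = 153.463 + 148.268 × 5 ≈ 894.805 ms.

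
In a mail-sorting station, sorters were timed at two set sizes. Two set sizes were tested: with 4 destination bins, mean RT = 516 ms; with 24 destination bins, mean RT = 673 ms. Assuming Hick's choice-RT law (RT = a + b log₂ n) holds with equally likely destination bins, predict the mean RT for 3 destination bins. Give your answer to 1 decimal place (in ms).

With log₂ n on the abscissa the relation is linear; from the two conditions:
  b = (673 − 516) / (log₂ 24 − log₂ 4) = 157 / (4.5850 − 2) = 60.736 ms/bit
  a = 516 − 60.736 × 2 = 394.528 ms
Then RT(3) = 394.528 + 60.736 × log₂ 3 = 394.528 + 60.736 × 1.5850 ≈ 490.792 ms.

490.8 ms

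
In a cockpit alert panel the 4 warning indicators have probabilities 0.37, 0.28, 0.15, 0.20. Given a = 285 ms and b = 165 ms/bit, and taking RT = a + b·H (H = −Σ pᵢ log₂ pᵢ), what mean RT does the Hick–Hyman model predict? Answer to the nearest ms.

602 ms

Entropy contributions −pᵢ log₂ pᵢ: 0.5307, 0.5142, 0.4105, 0.4644; sum H = 1.9199 bits.
RT = a + bH = 285 + 165·1.9199 = 601.78 ms.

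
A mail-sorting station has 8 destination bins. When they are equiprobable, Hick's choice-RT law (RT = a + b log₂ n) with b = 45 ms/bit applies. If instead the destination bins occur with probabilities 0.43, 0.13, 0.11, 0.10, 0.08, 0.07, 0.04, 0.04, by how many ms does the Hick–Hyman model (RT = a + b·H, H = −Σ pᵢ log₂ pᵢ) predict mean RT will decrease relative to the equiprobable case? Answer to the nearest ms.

22 ms

The RT saving is b·ΔH. Equiprobable H₀ = log₂(8) = 3.0000 bits; with the given probabilities H = 2.5203 bits.
b·(H₀ − H) = 45 × (3.0000 − 2.5203) = 21.59 ms.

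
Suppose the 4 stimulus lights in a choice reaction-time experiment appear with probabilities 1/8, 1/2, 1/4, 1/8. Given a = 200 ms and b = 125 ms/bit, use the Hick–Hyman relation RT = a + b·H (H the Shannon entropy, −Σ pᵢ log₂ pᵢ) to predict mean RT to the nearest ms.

H = −Σ pᵢ log₂ pᵢ = 0.125·3 + 0.5·1 + 0.25·2 + 0.125·3 = 1.750 bits.
RT = 200 + 125 × 1.750 = 418.75 ms.

419 ms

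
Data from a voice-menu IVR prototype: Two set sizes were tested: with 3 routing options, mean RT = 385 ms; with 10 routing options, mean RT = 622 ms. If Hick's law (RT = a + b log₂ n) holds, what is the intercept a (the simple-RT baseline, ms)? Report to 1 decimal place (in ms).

168.7 ms

b = (RT₂ − RT₁)/(log₂ n₂ − log₂ n₁) = (622 − 385)/(3.3219 − 1.5850) = 136.445 ms/bit.
a = RT₁ − b·log₂ n₁ = 385 − 136.445 × 1.5850 = 168.740 ms.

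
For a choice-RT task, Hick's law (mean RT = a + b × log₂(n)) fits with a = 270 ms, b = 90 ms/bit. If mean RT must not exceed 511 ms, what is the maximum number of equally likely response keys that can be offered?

6

Information budget: (511 − 270)/90 = 2.6778 bits, so n ≤ 2^2.6778 = 6.399 → at most 6.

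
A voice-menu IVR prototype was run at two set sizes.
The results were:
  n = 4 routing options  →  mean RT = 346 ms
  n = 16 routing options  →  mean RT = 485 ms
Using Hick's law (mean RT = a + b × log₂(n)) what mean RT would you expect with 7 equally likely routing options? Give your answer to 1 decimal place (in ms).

402.1 ms

Solve the two-equation system in a and b:
  b = (485 − 346) / (log₂ 16 − log₂ 4) = 139 / (4 − 2) = 69.500 ms/bit
  a = 346 − 69.500 × 2 = 207.000 ms
Then RT(7) = 207.000 + 69.500 × log₂ 7 = 207.000 + 69.500 × 2.8074 ≈ 402.111 ms.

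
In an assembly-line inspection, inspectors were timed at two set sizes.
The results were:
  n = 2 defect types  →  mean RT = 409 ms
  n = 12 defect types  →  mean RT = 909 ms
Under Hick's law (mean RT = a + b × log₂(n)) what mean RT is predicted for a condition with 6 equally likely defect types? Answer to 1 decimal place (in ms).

RT is linear in log₂ n, so two points fix the line:
  b = (909 − 409) / (log₂ 12 − log₂ 2) = 500 / (3.5850 − 1) = 193.426 ms/bit
  a = 409 − 193.426 × 1 = 215.574 ms
Then RT(6) = 215.574 + 193.426 × log₂ 6 = 215.574 + 193.426 × 2.5850 ≈ 715.574 ms.

715.6 ms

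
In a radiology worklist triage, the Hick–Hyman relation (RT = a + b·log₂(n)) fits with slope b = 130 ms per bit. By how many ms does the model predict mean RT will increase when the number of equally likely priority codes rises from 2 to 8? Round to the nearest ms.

Only the slope matters, since a is common to both: ΔRT = b·log₂(n₂/n₁).
log₂(8) − log₂(2) = log₂(8/2) = log₂(4) = 2.
ΔRT = 130 × 2.0000 = 260.000 ms.

260 ms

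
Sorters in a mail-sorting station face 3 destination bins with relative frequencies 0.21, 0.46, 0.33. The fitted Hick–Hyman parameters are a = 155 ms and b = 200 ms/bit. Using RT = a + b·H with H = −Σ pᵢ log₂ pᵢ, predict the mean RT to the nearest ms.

Entropy contributions −pᵢ log₂ pᵢ: 0.4728, 0.5153, 0.5278; sum H = 1.5160 bits.
RT = a + bH = 155 + 200·1.5160 = 458.20 ms.

458 ms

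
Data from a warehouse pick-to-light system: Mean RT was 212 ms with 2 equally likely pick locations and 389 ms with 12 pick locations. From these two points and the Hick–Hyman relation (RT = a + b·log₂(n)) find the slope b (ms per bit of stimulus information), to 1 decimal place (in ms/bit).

b = (RT₂ − RT₁)/(log₂ n₂ − log₂ n₁) = (389 − 212)/(3.5850 − 1) = 68.473 ms/bit.

68.5 ms/bit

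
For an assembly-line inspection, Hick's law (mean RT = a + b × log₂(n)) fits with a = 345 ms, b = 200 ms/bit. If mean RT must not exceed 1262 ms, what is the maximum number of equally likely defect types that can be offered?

Information budget: (1262 − 345)/200 = 4.5850 bits, so n ≤ 2^4.5850 = 24.001 → at most 24.

24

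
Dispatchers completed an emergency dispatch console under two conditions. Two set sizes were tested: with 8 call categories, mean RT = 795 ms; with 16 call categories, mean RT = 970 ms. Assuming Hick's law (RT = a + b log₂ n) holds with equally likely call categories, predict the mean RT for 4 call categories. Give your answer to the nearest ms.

620 ms

Fit slope and intercept:
  b = (970 − 795) / (log₂ 16 − log₂ 8) = 175 / (4 − 3) = 175 ms/bit
  a = 795 − 175 × 3 = 270 ms
Then RT(4) = 270 + 175 × log₂ 4 = 270 + 175 × 2 ≈ 620.000 ms.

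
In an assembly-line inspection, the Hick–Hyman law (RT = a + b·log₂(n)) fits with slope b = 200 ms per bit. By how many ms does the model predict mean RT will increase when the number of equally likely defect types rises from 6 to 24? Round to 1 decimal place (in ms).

400.0 ms

ΔRT = (a + b log₂ n₂) − (a + b log₂ n₁) = b·(log₂ n₂ − log₂ n₁).
log₂(24) − log₂(6) = log₂(24/6) = log₂(4) = 2.
ΔRT = 200 × 2.0000 = 400.000 ms.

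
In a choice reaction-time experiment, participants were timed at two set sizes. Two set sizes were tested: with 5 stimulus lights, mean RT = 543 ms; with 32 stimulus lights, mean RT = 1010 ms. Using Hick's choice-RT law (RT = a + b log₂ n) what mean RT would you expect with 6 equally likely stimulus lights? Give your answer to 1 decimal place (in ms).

Fit slope and intercept:
  b = (1010 − 543) / (log₂ 32 − log₂ 5) = 467 / (5 − 2.3219) = 174.379 ms/bit
  a = 543 − 174.379 × 2.3219 = 138.104 ms
Then RT(6) = 138.104 + 174.379 × log₂ 6 = 138.104 + 174.379 × 2.5850 ≈ 588.868 ms.

588.9 ms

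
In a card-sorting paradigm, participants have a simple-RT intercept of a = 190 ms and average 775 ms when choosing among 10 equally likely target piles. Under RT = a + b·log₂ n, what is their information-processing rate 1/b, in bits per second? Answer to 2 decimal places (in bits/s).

5.68 bits/s

b = (775 − 190)/log₂ 10 = 585/3.3219 = 176.103 ms per bit = 0.17610 s/bit; the reciprocal is 5.679 bits/s.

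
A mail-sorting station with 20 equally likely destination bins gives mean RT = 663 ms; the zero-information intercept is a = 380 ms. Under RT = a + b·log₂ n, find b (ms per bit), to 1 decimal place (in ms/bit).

65.5 ms/bit

20 alternatives carry log₂ 20 = 4.3219 bits; the choice cost is 663 − 380 = 283 ms, so b = 283/4.3219 = 65.480 ms/bit.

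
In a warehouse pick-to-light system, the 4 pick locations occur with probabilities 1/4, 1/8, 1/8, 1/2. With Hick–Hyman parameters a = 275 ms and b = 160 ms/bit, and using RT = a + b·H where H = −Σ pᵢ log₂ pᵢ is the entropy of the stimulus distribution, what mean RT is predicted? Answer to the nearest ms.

H = −Σ pᵢ log₂ pᵢ = 0.25·2 + 0.125·3 + 0.125·3 + 0.5·1 = 1.750 bits.
RT = 275 + 160 × 1.750 = 555.00 ms.

555 ms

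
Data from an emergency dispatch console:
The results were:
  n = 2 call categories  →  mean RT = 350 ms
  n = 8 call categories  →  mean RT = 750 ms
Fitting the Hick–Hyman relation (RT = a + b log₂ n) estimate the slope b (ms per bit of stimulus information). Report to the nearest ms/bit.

200 ms/bit

b = (RT₂ − RT₁)/(log₂ n₂ − log₂ n₁) = (750 − 350)/(3 − 1) = 200 ms/bit.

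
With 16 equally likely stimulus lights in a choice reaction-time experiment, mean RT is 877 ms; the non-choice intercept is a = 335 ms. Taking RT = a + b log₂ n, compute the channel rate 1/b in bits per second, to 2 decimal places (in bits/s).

7.38 bits/s

b = (877 − 335)/log₂ 16 = 542/4 = 135.500 ms per bit = 0.13550 s/bit; the reciprocal is 7.380 bits/s.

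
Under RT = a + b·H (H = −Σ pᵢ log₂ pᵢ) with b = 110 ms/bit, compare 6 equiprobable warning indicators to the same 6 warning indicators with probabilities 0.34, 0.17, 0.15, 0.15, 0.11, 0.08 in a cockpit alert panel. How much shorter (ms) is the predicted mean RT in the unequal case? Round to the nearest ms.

17 ms

Equiprobable entropy H₀ = log₂ 6 = 2.5850 bits.
Skewed entropy H = −Σ pᵢ log₂ pᵢ = 2.4266 bits.
ΔRT = b·(H₀ − H) = 110 × 0.1583 = 17.41 ms.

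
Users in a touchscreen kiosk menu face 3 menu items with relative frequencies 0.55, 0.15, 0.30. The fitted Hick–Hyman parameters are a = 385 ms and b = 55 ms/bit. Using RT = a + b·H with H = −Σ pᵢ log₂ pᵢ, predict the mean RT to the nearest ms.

462 ms

Entropy contributions −pᵢ log₂ pᵢ: 0.4744, 0.4105, 0.5211; sum H = 1.4060 bits.
RT = a + bH = 385 + 55·1.4060 = 462.33 ms.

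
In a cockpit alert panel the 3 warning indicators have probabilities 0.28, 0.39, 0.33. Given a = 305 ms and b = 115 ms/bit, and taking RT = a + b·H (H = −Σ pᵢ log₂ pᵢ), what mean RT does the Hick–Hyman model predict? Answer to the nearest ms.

486 ms

Entropy contributions −pᵢ log₂ pᵢ: 0.5142, 0.5298, 0.5278; sum H = 1.5718 bits.
RT = a + bH = 305 + 115·1.5718 = 485.76 ms.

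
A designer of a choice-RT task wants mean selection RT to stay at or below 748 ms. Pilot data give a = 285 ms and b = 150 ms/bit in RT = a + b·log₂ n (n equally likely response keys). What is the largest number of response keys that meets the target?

8

Information budget: (748 − 285)/150 = 3.0867 bits, so n ≤ 2^3.0867 = 8.495 → at most 8.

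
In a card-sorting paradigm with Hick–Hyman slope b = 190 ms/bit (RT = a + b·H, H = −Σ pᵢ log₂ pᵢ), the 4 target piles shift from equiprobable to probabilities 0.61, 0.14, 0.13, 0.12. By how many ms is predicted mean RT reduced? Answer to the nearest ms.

Equiprobable entropy H₀ = log₂ 4 = 2.0000 bits.
Skewed entropy H = −Σ pᵢ log₂ pᵢ = 1.5818 bits.
ΔRT = b·(H₀ − H) = 190 × 0.4182 = 79.45 ms.

79 ms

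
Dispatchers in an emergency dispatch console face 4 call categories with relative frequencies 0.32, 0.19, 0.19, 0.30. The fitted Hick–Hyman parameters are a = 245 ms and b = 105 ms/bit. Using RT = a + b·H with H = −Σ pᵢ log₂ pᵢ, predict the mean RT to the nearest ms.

451 ms

H = 0.32·log₂(1/0.32) + 0.19·log₂(1/0.19) + 0.19·log₂(1/0.19) + 0.30·log₂(1/0.30) = 1.9576 bits.
RT = 245 + 105 × 1.9576 = 450.55 ms.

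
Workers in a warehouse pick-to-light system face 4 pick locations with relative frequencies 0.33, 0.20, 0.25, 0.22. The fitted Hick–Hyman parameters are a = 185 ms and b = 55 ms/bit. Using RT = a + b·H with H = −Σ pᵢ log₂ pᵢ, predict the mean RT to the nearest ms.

294 ms

Entropy contributions −pᵢ log₂ pᵢ: 0.5278, 0.4644, 0.5000, 0.4806; sum H = 1.9728 bits.
RT = a + bH = 185 + 55·1.9728 = 293.50 ms.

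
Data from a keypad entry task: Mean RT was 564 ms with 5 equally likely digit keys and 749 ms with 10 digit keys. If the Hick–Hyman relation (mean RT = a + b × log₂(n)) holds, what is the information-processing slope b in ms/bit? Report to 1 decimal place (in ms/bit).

185.0 ms/bit

b = (RT₂ − RT₁)/(log₂ n₂ − log₂ n₁) = (749 − 564)/(3.3219 − 2.3219) = 185.000 ms/bit.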